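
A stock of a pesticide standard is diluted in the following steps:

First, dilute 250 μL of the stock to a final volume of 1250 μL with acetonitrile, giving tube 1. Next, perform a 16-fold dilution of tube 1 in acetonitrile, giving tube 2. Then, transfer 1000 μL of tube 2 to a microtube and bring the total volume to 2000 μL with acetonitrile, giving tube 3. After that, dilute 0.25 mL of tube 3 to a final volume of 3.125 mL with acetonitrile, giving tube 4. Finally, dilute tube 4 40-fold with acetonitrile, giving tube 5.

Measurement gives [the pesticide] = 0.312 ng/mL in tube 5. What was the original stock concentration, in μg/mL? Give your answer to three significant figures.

25.0 μg/mL

Step 1: 250 μL brought to 1250 μL → factor 1250/250 = 5
Step 2: 16-fold → factor 16
Step 3: 1000 μL brought to 2000 μL → factor 2000/1000 = 2
Step 4: 0.25 mL brought to 3.125 mL → factor 3.125/0.25 = 12.5
Step 5: 40-fold → factor 40
Overall dilution factor = 5 × 16 × 2 × 12.5 × 40 = 80000
Stock = 0.312 ng/mL × 80000 = 2.496 × 10^4 ng/mL = 25.0 μg/mL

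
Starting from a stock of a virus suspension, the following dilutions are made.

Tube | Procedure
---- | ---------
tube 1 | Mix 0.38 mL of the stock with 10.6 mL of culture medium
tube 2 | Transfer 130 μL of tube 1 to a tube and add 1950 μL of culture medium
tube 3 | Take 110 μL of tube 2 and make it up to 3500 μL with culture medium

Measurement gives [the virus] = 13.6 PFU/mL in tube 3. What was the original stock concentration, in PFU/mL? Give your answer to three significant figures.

Step 1: 0.38 mL + 10.6 mL = 10.98 mL total → factor 10.98/0.38 = 28.895
Step 2: 130 μL + 1950 μL = 2080 μL total → factor 2080/130 = 16
Step 3: 110 μL brought to 3500 μL → factor 3500/110 = 31.818
Overall dilution factor = 28.895 × 16 × 31.818 = 14710
Stock = 13.6 PFU/mL × 14710 = 2.00 × 10^5 PFU/mL

2.00 × 10^5 PFU/mL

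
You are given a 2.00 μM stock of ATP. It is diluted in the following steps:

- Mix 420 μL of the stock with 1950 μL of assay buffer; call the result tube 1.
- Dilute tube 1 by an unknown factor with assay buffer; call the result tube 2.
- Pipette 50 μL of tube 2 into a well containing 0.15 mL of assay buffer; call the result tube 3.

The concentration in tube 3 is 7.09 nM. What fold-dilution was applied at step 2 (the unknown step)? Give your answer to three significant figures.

12.5-fold

Step 1: 420 μL + 1950 μL = 2370 μL total → factor 2370/420 = 5.6429
Step 2: unknown factor x
Step 3: 50 μL + 0.15 mL = 200 μL total → factor 200/50 = 4
Product of known-step factors = 22.571
Overall factor = 2.00 μM / (7.09 nM) = 282.09
x = 282.09 / 22.571 = 12.5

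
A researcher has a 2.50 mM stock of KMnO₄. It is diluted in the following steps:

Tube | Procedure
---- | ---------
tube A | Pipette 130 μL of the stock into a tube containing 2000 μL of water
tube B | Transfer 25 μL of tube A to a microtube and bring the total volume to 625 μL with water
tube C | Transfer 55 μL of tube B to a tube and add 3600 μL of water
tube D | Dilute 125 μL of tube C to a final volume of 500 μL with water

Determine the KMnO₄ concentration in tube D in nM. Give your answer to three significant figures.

23.0 nM

Step 1: 130 μL + 2000 μL = 2130 μL total → factor 2130/130 = 16.385
Step 2: 25 μL brought to 625 μL → factor 625/25 = 25
Step 3: 55 μL + 3600 μL = 3655 μL total → factor 3655/55 = 66.455
Step 4: 125 μL brought to 500 μL → factor 500/125 = 4
Overall dilution factor = 16.385 × 25 × 66.455 × 4 = 1.0888 × 10^5
Final = 2.50 mM / 1.0888 × 10^5 = 2.296 × 10^-5 mM = 23.0 nM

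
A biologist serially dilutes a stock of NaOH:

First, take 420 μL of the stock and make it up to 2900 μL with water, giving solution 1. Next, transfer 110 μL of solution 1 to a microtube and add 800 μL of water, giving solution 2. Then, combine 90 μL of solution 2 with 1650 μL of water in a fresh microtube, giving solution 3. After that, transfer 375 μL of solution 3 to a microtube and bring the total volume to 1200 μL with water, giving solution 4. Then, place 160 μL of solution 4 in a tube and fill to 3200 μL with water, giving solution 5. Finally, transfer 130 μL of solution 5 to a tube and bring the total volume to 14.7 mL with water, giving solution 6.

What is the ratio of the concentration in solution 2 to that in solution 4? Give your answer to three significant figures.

Step 1: 420 μL brought to 2900 μL → factor 2900/420 = 6.9048
Step 2: 110 μL + 800 μL = 910 μL total → factor 910/110 = 8.2727
Step 3: 90 μL + 1650 μL = 1740 μL total → factor 1740/90 = 19.333
Step 4: 375 μL brought to 1200 μL → factor 1200/375 = 3.2
Dilution factor to solution 2 = 57.121; to solution 4 = 3533.9
[solution 2]/[solution 4] = (factor to solution 4)/(factor to solution 2) = 3533.9/57.121 = 61.9

61.9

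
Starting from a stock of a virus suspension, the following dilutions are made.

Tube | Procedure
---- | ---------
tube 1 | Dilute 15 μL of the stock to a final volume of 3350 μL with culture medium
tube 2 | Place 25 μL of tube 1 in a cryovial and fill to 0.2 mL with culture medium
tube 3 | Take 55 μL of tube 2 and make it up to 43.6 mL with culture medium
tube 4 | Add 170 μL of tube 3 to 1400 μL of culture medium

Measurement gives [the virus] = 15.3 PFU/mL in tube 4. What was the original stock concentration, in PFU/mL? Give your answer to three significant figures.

2.00 × 10^8 PFU/mL

Step 1: 15 μL brought to 3350 μL → factor 3350/15 = 223.33
Step 2: 25 μL brought to 0.2 mL → factor 200/25 = 8
Step 3: 55 μL brought to 43.6 mL → factor 43600/55 = 792.73
Step 4: 170 μL + 1400 μL = 1570 μL total → factor 1570/170 = 9.2353
Overall dilution factor = 223.33 × 8 × 792.73 × 9.2353 = 1.308 × 10^7
Stock = 15.3 PFU/mL × 1.308 × 10^7 = 2.00 × 10^8 PFU/mL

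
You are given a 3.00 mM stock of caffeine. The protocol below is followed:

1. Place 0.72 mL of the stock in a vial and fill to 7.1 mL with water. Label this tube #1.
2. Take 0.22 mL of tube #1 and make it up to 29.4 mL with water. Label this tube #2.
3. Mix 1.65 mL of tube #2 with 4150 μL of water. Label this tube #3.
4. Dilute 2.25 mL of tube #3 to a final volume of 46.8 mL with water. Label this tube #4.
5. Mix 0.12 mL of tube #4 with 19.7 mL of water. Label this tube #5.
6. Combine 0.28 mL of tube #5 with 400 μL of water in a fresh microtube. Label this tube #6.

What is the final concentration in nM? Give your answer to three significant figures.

0.0776 nM

Step 1: 0.72 mL brought to 7.1 mL → factor 7.1/0.72 = 9.8611
Step 2: 0.22 mL brought to 29.4 mL → factor 29.4/0.22 = 133.64
Step 3: 1.65 mL + 4150 μL = 5.8 mL total → factor 5.8/1.65 = 3.5152
Step 4: 2.25 mL brought to 46.8 mL → factor 46.8/2.25 = 20.8
Step 5: 0.12 mL + 19.7 mL = 19.82 mL total → factor 19.82/0.12 = 165.17
Step 6: 0.28 mL + 400 μL = 0.68 mL total → factor 0.68/0.28 = 2.4286
Overall dilution factor = 9.8611 × 133.64 × 3.5152 × 20.8 × 165.17 × 2.4286 = 3.8648 × 10^7
Final = 3.00 mM / 3.8648 × 10^7 = 7.762 × 10^-8 mM = 0.0776 nM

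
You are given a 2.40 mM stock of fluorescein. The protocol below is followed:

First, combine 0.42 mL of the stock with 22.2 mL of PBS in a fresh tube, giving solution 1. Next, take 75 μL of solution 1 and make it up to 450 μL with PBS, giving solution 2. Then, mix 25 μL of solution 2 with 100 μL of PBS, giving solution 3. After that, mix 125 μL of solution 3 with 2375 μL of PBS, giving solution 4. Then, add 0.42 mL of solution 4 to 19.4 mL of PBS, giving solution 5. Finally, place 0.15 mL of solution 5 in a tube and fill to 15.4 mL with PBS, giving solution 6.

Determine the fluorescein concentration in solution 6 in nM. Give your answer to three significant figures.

0.0153 nM

Step 1: 0.42 mL + 22.2 mL = 22.62 mL total → factor 22.62/0.42 = 53.857
Step 2: 75 μL brought to 450 μL → factor 450/75 = 6
Step 3: 25 μL + 100 μL = 125 μL total → factor 125/25 = 5
Step 4: 125 μL + 2375 μL = 2500 μL total → factor 2500/125 = 20
Step 5: 0.42 mL + 19.4 mL = 19.82 mL total → factor 19.82/0.42 = 47.19
Step 6: 0.15 mL brought to 15.4 mL → factor 15.4/0.15 = 102.67
Overall dilution factor = 53.857 × 6 × 5 × 20 × 47.19 × 102.67 = 1.5656 × 10^8
Final = 2.40 mM / 1.5656 × 10^8 = 1.533 × 10^-8 mM = 0.0153 nM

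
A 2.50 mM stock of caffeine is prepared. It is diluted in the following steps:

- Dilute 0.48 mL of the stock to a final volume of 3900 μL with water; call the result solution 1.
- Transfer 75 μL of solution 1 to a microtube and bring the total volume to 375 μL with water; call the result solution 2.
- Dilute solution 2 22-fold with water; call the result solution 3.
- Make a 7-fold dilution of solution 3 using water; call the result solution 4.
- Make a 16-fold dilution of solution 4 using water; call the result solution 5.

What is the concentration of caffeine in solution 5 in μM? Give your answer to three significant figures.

Step 1: 0.48 mL brought to 3900 μL → factor 3.9/0.48 = 8.125
Step 2: 75 μL brought to 375 μL → factor 375/75 = 5
Step 3: 22-fold → factor 22
Step 4: 7-fold → factor 7
Step 5: 16-fold → factor 16
Overall dilution factor = 8.125 × 5 × 22 × 7 × 16 = 1.001 × 10^5
Final = 2.50 mM / 1.001 × 10^5 = 2.498 × 10^-5 mM = 0.0250 μM

0.0250 μM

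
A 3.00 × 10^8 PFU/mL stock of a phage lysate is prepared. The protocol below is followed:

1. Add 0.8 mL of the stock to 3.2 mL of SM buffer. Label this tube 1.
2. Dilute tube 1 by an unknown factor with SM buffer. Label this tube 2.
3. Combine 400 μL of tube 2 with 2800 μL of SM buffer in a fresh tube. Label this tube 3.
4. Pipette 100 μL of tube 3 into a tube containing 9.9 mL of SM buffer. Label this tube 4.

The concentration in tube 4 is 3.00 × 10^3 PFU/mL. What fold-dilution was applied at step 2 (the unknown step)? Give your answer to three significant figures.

25.0-fold

Step 1: 0.8 mL + 3.2 mL = 4 mL total → factor 4/0.8 = 5
Step 2: unknown factor x
Step 3: 400 μL + 2800 μL = 3200 μL total → factor 3200/400 = 8
Step 4: 100 μL + 9.9 mL = 10000 μL total → factor 10000/100 = 100
Product of known-step factors = 4000
Overall factor = 3.00 × 10^8 PFU/mL / (3.00 × 10^3 PFU/mL) = 1 × 10^5
x = 1 × 10^5 / 4000 = 25.0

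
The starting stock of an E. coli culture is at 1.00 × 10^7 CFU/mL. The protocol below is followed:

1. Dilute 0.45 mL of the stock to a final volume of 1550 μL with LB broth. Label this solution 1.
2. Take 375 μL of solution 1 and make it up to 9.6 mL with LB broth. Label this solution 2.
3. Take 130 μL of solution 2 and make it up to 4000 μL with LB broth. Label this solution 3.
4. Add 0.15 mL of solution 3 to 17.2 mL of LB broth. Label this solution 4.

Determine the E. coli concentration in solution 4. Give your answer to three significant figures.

31.9 CFU/mL

Step 1: 0.45 mL brought to 1550 μL → factor 1.55/0.45 = 3.4444
Step 2: 375 μL brought to 9.6 mL → factor 9600/375 = 25.6
Step 3: 130 μL brought to 4000 μL → factor 4000/130 = 30.769
Step 4: 0.15 mL + 17.2 mL = 17.35 mL total → factor 17.35/0.15 = 115.67
Overall dilution factor = 3.4444 × 25.6 × 30.769 × 115.67 = 3.1382 × 10^5
Final = 1.00 × 10^7 CFU/mL / 3.1382 × 10^5 = 31.9 CFU/mL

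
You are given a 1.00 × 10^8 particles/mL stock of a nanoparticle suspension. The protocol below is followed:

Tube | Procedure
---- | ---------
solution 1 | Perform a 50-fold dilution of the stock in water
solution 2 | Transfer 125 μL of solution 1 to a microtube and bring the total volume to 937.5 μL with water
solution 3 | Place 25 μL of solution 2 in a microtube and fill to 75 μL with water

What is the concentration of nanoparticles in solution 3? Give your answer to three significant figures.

8.89 × 10^4 particles/mL

Step 1: 50-fold → factor 50
Step 2: 125 μL brought to 937.5 μL → factor 937.5/125 = 7.5
Step 3: 25 μL brought to 75 μL → factor 75/25 = 3
Overall dilution factor = 50 × 7.5 × 3 = 1125
Final = 1.00 × 10^8 particles/mL / 1125 = 8.89 × 10^4 particles/mL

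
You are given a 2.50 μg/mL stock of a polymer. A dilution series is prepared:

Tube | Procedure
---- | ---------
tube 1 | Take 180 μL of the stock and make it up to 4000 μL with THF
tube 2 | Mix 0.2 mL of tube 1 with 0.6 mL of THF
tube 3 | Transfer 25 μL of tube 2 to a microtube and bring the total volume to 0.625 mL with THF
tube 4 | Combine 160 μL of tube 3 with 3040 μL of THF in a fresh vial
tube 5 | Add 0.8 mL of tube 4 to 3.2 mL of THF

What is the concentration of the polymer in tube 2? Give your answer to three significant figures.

Step 1: 180 μL brought to 4000 μL → factor 4000/180 = 22.222
Step 2: 0.2 mL + 0.6 mL = 0.8 mL total → factor 0.8/0.2 = 4
Dilution factor through tube 2 = 22.222 × 4 = 88.889
[tube 2] = 2.50 μg/mL / 88.889 = 0.0281 μg/mL

0.0281 μg/mL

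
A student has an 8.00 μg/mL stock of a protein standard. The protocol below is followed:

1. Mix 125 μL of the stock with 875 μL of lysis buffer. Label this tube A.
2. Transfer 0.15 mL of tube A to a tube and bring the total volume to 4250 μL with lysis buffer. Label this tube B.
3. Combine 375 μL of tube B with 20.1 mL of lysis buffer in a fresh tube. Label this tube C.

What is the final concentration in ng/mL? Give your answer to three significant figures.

0.646 ng/mL

Step 1: 125 μL + 875 μL = 1000 μL total → factor 1000/125 = 8
Step 2: 0.15 mL brought to 4250 μL → factor 4.25/0.15 = 28.333
Step 3: 375 μL + 20.1 mL = 20475 μL total → factor 20475/375 = 54.6
Overall dilution factor = 8 × 28.333 × 54.6 = 12376
Final = 8.00 μg/mL / 12376 = 0.0006464 μg/mL = 0.646 ng/mL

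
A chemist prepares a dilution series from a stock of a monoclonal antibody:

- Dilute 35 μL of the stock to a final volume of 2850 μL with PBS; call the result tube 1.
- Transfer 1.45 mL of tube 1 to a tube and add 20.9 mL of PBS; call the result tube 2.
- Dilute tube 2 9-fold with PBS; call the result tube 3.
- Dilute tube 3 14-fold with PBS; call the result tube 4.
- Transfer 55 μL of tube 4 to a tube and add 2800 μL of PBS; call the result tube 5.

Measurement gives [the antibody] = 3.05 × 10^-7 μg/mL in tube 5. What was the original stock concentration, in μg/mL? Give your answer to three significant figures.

2.50 μg/mL

Step 1: 35 μL brought to 2850 μL → factor 2850/35 = 81.429
Step 2: 1.45 mL + 20.9 mL = 22.35 mL total → factor 22.35/1.45 = 15.414
Step 3: 9-fold → factor 9
Step 4: 14-fold → factor 14
Step 5: 55 μL + 2800 μL = 2855 μL total → factor 2855/55 = 51.909
Overall dilution factor = 81.429 × 15.414 × 9 × 14 × 51.909 = 8.2092 × 10^6
Stock = 3.05 × 10^-7 μg/mL × 8.2092 × 10^6 = 2.50 μg/mL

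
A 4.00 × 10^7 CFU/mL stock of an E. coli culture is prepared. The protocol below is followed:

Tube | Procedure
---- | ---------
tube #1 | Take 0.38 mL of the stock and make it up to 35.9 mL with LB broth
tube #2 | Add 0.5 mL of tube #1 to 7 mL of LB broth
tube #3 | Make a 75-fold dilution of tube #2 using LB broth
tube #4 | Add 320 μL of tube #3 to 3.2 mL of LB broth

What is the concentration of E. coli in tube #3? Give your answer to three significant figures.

Step 1: 0.38 mL brought to 35.9 mL → factor 35.9/0.38 = 94.474
Step 2: 0.5 mL + 7 mL = 7.5 mL total → factor 7.5/0.5 = 15
Step 3: 75-fold → factor 75
Dilution factor through tube #3 = 94.474 × 15 × 75 = 1.0628 × 10^5
[tube #3] = 4.00 × 10^7 CFU/mL / 1.0628 × 10^5 = 376 CFU/mL

376 CFU/mL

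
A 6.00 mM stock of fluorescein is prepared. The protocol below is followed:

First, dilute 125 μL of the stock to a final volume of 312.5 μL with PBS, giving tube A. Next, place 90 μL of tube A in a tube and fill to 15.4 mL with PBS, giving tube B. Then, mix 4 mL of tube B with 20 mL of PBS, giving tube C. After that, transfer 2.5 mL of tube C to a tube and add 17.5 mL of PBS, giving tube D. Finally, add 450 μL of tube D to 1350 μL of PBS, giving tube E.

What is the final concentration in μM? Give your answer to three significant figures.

0.0731 μM

Step 1: 125 μL brought to 312.5 μL → factor 312.5/125 = 2.5
Step 2: 90 μL brought to 15.4 mL → factor 15400/90 = 171.11
Step 3: 4 mL + 20 mL = 24 mL total → factor 24/4 = 6
Step 4: 2.5 mL + 17.5 mL = 20 mL total → factor 20/2.5 = 8
Step 5: 450 μL + 1350 μL = 1800 μL total → factor 1800/450 = 4
Overall dilution factor = 2.5 × 171.11 × 6 × 8 × 4 = 82133
Final = 6.00 mM / 82133 = 7.305 × 10^-5 mM = 0.0731 μM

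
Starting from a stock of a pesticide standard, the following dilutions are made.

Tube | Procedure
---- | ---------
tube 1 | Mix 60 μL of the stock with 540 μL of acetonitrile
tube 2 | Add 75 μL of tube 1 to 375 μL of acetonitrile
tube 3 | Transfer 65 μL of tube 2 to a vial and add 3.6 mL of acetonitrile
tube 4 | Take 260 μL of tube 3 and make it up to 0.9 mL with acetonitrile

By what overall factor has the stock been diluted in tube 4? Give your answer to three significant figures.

1.17 × 10^4

Step 1: 60 μL + 540 μL = 600 μL total → factor 600/60 = 10
Step 2: 75 μL + 375 μL = 450 μL total → factor 450/75 = 6
Step 3: 65 μL + 3.6 mL = 3665 μL total → factor 3665/65 = 56.385
Step 4: 260 μL brought to 0.9 mL → factor 900/260 = 3.4615
Overall dilution factor = 10 × 6 × 56.385 × 3.4615 = 11711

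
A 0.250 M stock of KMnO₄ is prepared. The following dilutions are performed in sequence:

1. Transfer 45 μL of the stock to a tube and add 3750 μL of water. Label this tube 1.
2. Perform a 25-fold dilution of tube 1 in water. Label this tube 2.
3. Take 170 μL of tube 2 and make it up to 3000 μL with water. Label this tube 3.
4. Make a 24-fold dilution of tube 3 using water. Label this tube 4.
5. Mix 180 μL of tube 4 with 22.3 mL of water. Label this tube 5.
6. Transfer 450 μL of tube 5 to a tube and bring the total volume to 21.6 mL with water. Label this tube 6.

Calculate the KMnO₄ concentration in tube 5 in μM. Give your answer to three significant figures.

0.00224 μM

Step 1: 45 μL + 3750 μL = 3795 μL total → factor 3795/45 = 84.333
Step 2: 25-fold → factor 25
Step 3: 170 μL brought to 3000 μL → factor 3000/170 = 17.647
Step 4: 24-fold → factor 24
Step 5: 180 μL + 22.3 mL = 22480 μL total → factor 22480/180 = 124.89
Dilution factor through tube 5 = 84.333 × 25 × 17.647 × 24 × 124.89 = 1.1152 × 10^8
[tube 5] = 0.250 M / 1.1152 × 10^8 = 2.242 × 10^-9 M = 0.00224 μM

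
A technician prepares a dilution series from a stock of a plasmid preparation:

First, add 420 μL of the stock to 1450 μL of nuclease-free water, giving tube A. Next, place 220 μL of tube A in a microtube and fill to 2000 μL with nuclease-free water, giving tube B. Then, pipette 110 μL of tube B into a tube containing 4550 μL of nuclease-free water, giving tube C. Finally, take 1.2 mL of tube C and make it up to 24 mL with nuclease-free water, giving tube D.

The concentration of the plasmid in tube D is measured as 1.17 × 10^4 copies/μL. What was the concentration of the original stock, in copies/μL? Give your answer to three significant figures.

4.01 × 10^8 copies/μL

Step 1: 420 μL + 1450 μL = 1870 μL total → factor 1870/420 = 4.4524
Step 2: 220 μL brought to 2000 μL → factor 2000/220 = 9.0909
Step 3: 110 μL + 4550 μL = 4660 μL total → factor 4660/110 = 42.364
Step 4: 1.2 mL brought to 24 mL → factor 24/1.2 = 20
Overall dilution factor = 4.4524 × 9.0909 × 42.364 × 20 = 34294
Stock = 1.17 × 10^4 copies/μL × 34294 = 4.01 × 10^8 copies/μL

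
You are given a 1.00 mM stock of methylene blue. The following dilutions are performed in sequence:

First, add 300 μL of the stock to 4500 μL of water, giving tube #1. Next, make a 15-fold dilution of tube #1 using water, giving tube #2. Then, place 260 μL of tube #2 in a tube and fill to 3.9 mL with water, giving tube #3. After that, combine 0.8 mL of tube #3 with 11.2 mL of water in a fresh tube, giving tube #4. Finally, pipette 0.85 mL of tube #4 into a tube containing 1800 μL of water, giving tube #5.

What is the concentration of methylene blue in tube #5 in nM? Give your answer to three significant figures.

Step 1: 300 μL + 4500 μL = 4800 μL total → factor 4800/300 = 16
Step 2: 15-fold → factor 15
Step 3: 260 μL brought to 3.9 mL → factor 3900/260 = 15
Step 4: 0.8 mL + 11.2 mL = 12 mL total → factor 12/0.8 = 15
Step 5: 0.85 mL + 1800 μL = 2.65 mL total → factor 2.65/0.85 = 3.1176
Overall dilution factor = 16 × 15 × 15 × 15 × 3.1176 = 1.6835 × 10^5
Final = 1.00 mM / 1.6835 × 10^5 = 5.940 × 10^-6 mM = 5.94 nM

5.94 nM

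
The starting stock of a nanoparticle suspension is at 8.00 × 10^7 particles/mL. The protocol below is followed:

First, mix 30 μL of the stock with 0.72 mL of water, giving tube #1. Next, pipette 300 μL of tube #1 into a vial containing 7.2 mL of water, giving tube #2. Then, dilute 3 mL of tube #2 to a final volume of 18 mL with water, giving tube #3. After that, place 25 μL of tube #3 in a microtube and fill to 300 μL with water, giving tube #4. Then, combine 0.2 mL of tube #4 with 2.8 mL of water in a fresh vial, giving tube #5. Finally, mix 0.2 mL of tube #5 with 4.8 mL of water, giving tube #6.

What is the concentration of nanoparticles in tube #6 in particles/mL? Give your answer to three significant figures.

Step 1: 30 μL + 0.72 mL = 750 μL total → factor 750/30 = 25
Step 2: 300 μL + 7.2 mL = 7500 μL total → factor 7500/300 = 25
Step 3: 3 mL brought to 18 mL → factor 18/3 = 6
Step 4: 25 μL brought to 300 μL → factor 300/25 = 12
Step 5: 0.2 mL + 2.8 mL = 3 mL total → factor 3/0.2 = 15
Step 6: 0.2 mL + 4.8 mL = 5 mL total → factor 5/0.2 = 25
Overall dilution factor = 25 × 25 × 6 × 12 × 15 × 25 = 1.6875 × 10^7
Final = 8.00 × 10^7 particles/mL / 1.6875 × 10^7 = 4.74 particles/mL

4.74 particles/mL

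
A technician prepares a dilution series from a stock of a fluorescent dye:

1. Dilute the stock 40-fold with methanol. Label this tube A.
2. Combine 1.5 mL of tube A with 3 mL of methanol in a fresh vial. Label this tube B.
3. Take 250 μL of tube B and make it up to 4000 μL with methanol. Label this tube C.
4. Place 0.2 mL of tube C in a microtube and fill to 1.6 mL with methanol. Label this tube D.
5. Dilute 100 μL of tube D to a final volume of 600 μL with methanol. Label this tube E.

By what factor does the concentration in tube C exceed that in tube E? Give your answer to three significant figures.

48.0

Step 1: 40-fold → factor 40
Step 2: 1.5 mL + 3 mL = 4.5 mL total → factor 4.5/1.5 = 3
Step 3: 250 μL brought to 4000 μL → factor 4000/250 = 16
Step 4: 0.2 mL brought to 1.6 mL → factor 1.6/0.2 = 8
Step 5: 100 μL brought to 600 μL → factor 600/100 = 6
Dilution factor to tube C = 1920; to tube E = 92160
[tube C]/[tube E] = (factor to tube E)/(factor to tube C) = 92160/1920 = 48.0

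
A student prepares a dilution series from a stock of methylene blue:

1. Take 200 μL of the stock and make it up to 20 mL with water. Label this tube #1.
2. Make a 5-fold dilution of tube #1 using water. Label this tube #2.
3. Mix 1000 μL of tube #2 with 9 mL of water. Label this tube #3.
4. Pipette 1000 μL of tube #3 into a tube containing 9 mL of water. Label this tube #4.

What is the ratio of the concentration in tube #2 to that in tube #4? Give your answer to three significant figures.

100

Step 1: 200 μL brought to 20 mL → factor 20000/200 = 100
Step 2: 5-fold → factor 5
Step 3: 1000 μL + 9 mL = 10000 μL total → factor 10000/1000 = 10
Step 4: 1000 μL + 9 mL = 10000 μL total → factor 10000/1000 = 10
Dilution factor to tube #2 = 500; to tube #4 = 50000
[tube #2]/[tube #4] = (factor to tube #4)/(factor to tube #2) = 50000/500 = 100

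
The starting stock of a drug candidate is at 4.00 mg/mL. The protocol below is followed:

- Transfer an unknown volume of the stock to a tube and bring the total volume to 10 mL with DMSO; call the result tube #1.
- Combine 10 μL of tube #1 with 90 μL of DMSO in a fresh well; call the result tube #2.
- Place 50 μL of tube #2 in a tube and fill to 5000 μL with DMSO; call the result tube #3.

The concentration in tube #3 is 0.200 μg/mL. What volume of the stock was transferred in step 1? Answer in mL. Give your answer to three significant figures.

Step 1: v brought to 10 mL → factor = 10 mL/v
Step 2: 10 μL + 90 μL = 100 μL total → factor 100/10 = 10
Step 3: 50 μL brought to 5000 μL → factor 5000/50 = 100
Product of known-step factors = 1000
Overall factor = 4.00 mg/mL / (0.200 μg/mL) = 20000
Step-1 factor = 20000 / 1000 = 20
v = 10 mL / 20 = 0.500 mL

0.500 mL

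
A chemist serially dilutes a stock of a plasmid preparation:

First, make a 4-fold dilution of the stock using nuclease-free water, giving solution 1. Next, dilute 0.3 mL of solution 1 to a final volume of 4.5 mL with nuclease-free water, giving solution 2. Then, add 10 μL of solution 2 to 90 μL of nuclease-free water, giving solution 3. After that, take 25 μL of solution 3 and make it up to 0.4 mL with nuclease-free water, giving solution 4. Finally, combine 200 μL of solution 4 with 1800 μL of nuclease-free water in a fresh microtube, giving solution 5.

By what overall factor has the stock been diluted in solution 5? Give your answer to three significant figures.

9.60 × 10^4

Step 1: 4-fold → factor 4
Step 2: 0.3 mL brought to 4.5 mL → factor 4.5/0.3 = 15
Step 3: 10 μL + 90 μL = 100 μL total → factor 100/10 = 10
Step 4: 25 μL brought to 0.4 mL → factor 400/25 = 16
Step 5: 200 μL + 1800 μL = 2000 μL total → factor 2000/200 = 10
Overall dilution factor = 4 × 15 × 10 × 16 × 10 = 96000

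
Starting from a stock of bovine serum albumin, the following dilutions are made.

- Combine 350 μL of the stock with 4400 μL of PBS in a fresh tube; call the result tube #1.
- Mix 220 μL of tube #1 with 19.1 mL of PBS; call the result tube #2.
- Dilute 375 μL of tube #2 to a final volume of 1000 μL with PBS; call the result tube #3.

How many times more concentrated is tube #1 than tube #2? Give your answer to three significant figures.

Step 1: 350 μL + 4400 μL = 4750 μL total → factor 4750/350 = 13.571
Step 2: 220 μL + 19.1 mL = 19320 μL total → factor 19320/220 = 87.818
Dilution factor to tube #1 = 13.571; to tube #2 = 1191.8
[tube #1]/[tube #2] = (factor to tube #2)/(factor to tube #1) = 1191.8/13.571 = 87.8

87.8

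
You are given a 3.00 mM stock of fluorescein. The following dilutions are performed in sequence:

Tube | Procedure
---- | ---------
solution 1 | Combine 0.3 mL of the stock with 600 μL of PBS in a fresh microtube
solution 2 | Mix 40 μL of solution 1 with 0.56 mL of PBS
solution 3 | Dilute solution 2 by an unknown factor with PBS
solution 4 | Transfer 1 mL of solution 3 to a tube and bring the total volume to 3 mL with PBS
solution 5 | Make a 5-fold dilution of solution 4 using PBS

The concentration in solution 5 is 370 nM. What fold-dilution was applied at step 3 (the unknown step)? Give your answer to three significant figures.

Step 1: 0.3 mL + 600 μL = 0.9 mL total → factor 0.9/0.3 = 3
Step 2: 40 μL + 0.56 mL = 600 μL total → factor 600/40 = 15
Step 3: unknown factor x
Step 4: 1 mL brought to 3 mL → factor 3/1 = 3
Step 5: 5-fold → factor 5
Product of known-step factors = 675
Overall factor = 3.00 mM / (370 nM) = 8108.1
x = 8108.1 / 675 = 12.0

12.0-fold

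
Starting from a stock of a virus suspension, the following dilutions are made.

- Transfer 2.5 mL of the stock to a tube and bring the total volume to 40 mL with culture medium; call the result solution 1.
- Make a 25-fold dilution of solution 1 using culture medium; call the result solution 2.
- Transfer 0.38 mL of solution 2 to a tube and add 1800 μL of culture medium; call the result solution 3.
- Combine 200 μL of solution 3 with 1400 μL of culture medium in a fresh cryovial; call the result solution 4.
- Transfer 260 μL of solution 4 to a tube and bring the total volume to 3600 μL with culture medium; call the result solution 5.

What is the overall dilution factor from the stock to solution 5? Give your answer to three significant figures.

2.54 × 10^5

Step 1: 2.5 mL brought to 40 mL → factor 40/2.5 = 16
Step 2: 25-fold → factor 25
Step 3: 0.38 mL + 1800 μL = 2.18 mL total → factor 2.18/0.38 = 5.7368
Step 4: 200 μL + 1400 μL = 1600 μL total → factor 1600/200 = 8
Step 5: 260 μL brought to 3600 μL → factor 3600/260 = 13.846
Overall dilution factor = 16 × 25 × 5.7368 × 8 × 13.846 = 2.5419 × 10^5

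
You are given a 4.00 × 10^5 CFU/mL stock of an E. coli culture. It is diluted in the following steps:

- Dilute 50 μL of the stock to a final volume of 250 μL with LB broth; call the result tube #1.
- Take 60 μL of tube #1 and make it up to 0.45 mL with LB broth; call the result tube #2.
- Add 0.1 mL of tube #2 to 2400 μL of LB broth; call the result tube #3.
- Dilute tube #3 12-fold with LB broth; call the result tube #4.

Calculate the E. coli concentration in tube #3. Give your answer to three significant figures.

427 CFU/mL

Step 1: 50 μL brought to 250 μL → factor 250/50 = 5
Step 2: 60 μL brought to 0.45 mL → factor 450/60 = 7.5
Step 3: 0.1 mL + 2400 μL = 2.5 mL total → factor 2.5/0.1 = 25
Dilution factor through tube #3 = 5 × 7.5 × 25 = 937.5
[tube #3] = 4.00 × 10^5 CFU/mL / 937.5 = 427 CFU/mL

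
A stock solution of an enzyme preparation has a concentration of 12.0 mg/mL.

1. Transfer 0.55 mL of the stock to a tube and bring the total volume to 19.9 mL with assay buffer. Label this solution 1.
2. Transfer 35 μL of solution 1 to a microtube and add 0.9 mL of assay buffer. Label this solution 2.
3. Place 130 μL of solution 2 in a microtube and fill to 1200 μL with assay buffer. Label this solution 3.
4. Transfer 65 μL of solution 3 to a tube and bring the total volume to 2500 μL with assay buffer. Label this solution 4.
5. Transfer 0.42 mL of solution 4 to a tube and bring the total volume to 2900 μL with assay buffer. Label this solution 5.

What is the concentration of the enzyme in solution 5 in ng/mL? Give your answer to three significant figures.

5.06 ng/mL

Step 1: 0.55 mL brought to 19.9 mL → factor 19.9/0.55 = 36.182
Step 2: 35 μL + 0.9 mL = 935 μL total → factor 935/35 = 26.714
Step 3: 130 μL brought to 1200 μL → factor 1200/130 = 9.2308
Step 4: 65 μL brought to 2500 μL → factor 2500/65 = 38.462
Step 5: 0.42 mL brought to 2900 μL → factor 2.9/0.42 = 6.9048
Overall dilution factor = 36.182 × 26.714 × 9.2308 × 38.462 × 6.9048 = 2.3694 × 10^6
Final = 12.0 mg/mL / 2.3694 × 10^6 = 5.064 × 10^-6 mg/mL = 5.06 ng/mL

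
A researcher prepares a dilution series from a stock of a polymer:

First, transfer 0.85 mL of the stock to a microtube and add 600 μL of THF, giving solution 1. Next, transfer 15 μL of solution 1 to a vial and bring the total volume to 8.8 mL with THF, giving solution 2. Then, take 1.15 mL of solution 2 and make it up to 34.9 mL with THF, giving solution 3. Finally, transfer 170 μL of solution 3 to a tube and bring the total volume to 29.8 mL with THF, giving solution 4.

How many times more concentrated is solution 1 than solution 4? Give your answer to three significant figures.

Step 1: 0.85 mL + 600 μL = 1.45 mL total → factor 1.45/0.85 = 1.7059
Step 2: 15 μL brought to 8.8 mL → factor 8800/15 = 586.67
Step 3: 1.15 mL brought to 34.9 mL → factor 34.9/1.15 = 30.348
Step 4: 170 μL brought to 29.8 mL → factor 29800/170 = 175.29
Dilution factor to solution 1 = 1.7059; to solution 4 = 5.324 × 10^6
[solution 1]/[solution 4] = (factor to solution 4)/(factor to solution 1) = 5.324 × 10^6/1.7059 = 3.12 × 10^6

3.12 × 10^6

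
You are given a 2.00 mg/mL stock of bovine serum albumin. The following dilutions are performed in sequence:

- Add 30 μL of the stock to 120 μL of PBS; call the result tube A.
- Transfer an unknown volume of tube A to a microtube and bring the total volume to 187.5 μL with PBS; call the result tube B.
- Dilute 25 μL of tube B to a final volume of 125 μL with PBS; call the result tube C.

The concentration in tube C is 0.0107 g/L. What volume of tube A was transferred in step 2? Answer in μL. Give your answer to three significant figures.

25.1 μL

Step 1: 30 μL + 120 μL = 150 μL total → factor 150/30 = 5
Step 2: v brought to 187.5 μL → factor = 187.5 μL/v
Step 3: 25 μL brought to 125 μL → factor 125/25 = 5
Product of known-step factors = 25
Overall factor = 2.00 mg/mL / (0.0107 g/L) = 186.92
Step-2 factor = 186.92 / 25 = 7.4766
v = 187.5 μL / 7.4766 = 25.1 μL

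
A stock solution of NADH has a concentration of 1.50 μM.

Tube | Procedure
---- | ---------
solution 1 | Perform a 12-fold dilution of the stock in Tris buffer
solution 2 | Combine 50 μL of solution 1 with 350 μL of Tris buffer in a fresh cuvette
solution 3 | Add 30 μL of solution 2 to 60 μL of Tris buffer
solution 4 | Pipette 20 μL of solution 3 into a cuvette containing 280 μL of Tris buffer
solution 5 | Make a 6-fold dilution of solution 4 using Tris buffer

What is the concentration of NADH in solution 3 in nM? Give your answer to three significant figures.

5.21 nM

Step 1: 12-fold → factor 12
Step 2: 50 μL + 350 μL = 400 μL total → factor 400/50 = 8
Step 3: 30 μL + 60 μL = 90 μL total → factor 90/30 = 3
Dilution factor through solution 3 = 12 × 8 × 3 = 288
[solution 3] = 1.50 μM / 288 = 0.005208 μM = 5.21 nM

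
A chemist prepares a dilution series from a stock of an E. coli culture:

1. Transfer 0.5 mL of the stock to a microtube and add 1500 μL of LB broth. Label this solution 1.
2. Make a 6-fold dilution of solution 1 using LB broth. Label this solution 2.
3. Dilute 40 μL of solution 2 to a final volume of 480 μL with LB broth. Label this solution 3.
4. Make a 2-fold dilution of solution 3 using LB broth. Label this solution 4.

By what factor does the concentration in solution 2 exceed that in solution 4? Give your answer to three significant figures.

24.0

Step 1: 0.5 mL + 1500 μL = 2 mL total → factor 2/0.5 = 4
Step 2: 6-fold → factor 6
Step 3: 40 μL brought to 480 μL → factor 480/40 = 12
Step 4: 2-fold → factor 2
Dilution factor to solution 2 = 24; to solution 4 = 576
[solution 2]/[solution 4] = (factor to solution 4)/(factor to solution 2) = 576/24 = 24.0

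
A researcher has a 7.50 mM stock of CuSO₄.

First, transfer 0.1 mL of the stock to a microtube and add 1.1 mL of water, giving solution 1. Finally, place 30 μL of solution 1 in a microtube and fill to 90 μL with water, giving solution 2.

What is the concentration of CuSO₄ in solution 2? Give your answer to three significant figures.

0.208 mM

Step 1: 0.1 mL + 1.1 mL = 1.2 mL total → factor 1.2/0.1 = 12
Step 2: 30 μL brought to 90 μL → factor 90/30 = 3
Overall dilution factor = 12 × 3 = 36
Final = 7.50 mM / 36 = 0.208 mM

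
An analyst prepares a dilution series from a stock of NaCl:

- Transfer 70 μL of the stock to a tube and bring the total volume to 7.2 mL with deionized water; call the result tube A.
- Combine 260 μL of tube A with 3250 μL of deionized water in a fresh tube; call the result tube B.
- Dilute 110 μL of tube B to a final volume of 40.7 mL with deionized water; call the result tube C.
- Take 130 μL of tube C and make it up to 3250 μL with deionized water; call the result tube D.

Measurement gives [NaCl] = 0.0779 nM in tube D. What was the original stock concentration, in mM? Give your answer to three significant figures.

1.00 mM

Step 1: 70 μL brought to 7.2 mL → factor 7200/70 = 102.86
Step 2: 260 μL + 3250 μL = 3510 μL total → factor 3510/260 = 13.5
Step 3: 110 μL brought to 40.7 mL → factor 40700/110 = 370
Step 4: 130 μL brought to 3250 μL → factor 3250/130 = 25
Overall dilution factor = 102.86 × 13.5 × 370 × 25 = 1.2844 × 10^7
Stock = 0.0779 nM × 1.2844 × 10^7 = 1.001 × 10^6 nM = 1.00 mM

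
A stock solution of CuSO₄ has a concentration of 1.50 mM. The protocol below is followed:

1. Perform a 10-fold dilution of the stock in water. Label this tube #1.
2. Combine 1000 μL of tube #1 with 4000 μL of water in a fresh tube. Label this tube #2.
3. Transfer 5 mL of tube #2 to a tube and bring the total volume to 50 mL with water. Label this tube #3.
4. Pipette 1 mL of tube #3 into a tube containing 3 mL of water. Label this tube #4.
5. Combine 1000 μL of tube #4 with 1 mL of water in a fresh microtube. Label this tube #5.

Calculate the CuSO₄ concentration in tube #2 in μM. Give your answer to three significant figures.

Step 1: 10-fold → factor 10
Step 2: 1000 μL + 4000 μL = 5000 μL total → factor 5000/1000 = 5
Dilution factor through tube #2 = 10 × 5 = 50
[tube #2] = 1.50 mM / 50 = 0.03000 mM = 30.0 μM

30.0 μM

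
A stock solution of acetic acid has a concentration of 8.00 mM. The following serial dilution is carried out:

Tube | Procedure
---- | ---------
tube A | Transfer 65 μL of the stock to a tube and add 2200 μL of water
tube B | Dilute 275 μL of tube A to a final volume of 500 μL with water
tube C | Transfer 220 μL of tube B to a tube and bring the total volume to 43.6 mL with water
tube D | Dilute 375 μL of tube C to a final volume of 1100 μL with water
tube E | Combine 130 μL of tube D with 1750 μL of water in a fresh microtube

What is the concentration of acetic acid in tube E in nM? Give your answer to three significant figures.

15.0 nM

Step 1: 65 μL + 2200 μL = 2265 μL total → factor 2265/65 = 34.846
Step 2: 275 μL brought to 500 μL → factor 500/275 = 1.8182
Step 3: 220 μL brought to 43.6 mL → factor 43600/220 = 198.18
Step 4: 375 μL brought to 1100 μL → factor 1100/375 = 2.9333
Step 5: 130 μL + 1750 μL = 1880 μL total → factor 1880/130 = 14.462
Overall dilution factor = 34.846 × 1.8182 × 198.18 × 2.9333 × 14.462 = 5.3264 × 10^5
Final = 8.00 mM / 5.3264 × 10^5 = 1.502 × 10^-5 mM = 15.0 nM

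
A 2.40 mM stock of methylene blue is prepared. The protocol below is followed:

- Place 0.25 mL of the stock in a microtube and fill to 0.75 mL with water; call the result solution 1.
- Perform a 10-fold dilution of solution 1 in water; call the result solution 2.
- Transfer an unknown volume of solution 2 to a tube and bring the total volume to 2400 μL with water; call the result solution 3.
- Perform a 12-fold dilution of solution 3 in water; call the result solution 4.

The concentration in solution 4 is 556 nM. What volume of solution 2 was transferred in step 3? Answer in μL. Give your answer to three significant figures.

200 μL

Step 1: 0.25 mL brought to 0.75 mL → factor 0.75/0.25 = 3
Step 2: 10-fold → factor 10
Step 3: v brought to 2400 μL → factor = 2400 μL/v
Step 4: 12-fold → factor 12
Product of known-step factors = 360
Overall factor = 2.40 mM / (556 nM) = 4316.5
Step-3 factor = 4316.5 / 360 = 11.99
v = 2400 μL / 11.99 = 200 μL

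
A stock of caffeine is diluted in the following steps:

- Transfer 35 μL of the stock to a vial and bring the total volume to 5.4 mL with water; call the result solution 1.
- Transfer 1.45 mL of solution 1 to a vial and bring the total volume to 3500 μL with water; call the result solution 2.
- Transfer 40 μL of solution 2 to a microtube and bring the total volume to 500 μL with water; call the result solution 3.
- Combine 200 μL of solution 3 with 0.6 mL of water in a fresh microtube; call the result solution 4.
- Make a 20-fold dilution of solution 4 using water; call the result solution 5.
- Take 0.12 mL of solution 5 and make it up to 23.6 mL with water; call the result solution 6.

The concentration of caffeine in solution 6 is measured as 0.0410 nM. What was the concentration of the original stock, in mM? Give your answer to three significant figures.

Step 1: 35 μL brought to 5.4 mL → factor 5400/35 = 154.29
Step 2: 1.45 mL brought to 3500 μL → factor 3.5/1.45 = 2.4138
Step 3: 40 μL brought to 500 μL → factor 500/40 = 12.5
Step 4: 200 μL + 0.6 mL = 800 μL total → factor 800/200 = 4
Step 5: 20-fold → factor 20
Step 6: 0.12 mL brought to 23.6 mL → factor 23.6/0.12 = 196.67
Overall dilution factor = 154.29 × 2.4138 × 12.5 × 4 × 20 × 196.67 = 7.3241 × 10^7
Stock = 0.0410 nM × 7.3241 × 10^7 = 3.003 × 10^6 nM = 3.00 mM

3.00 mM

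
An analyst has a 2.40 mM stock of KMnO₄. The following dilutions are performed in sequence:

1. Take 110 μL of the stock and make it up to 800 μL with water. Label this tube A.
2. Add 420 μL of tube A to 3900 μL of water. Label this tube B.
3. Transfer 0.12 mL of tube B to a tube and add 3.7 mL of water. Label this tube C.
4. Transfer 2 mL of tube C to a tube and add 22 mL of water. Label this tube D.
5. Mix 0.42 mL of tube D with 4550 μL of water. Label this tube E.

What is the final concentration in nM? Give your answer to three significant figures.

Step 1: 110 μL brought to 800 μL → factor 800/110 = 7.2727
Step 2: 420 μL + 3900 μL = 4320 μL total → factor 4320/420 = 10.286
Step 3: 0.12 mL + 3.7 mL = 3.82 mL total → factor 3.82/0.12 = 31.833
Step 4: 2 mL + 22 mL = 24 mL total → factor 24/2 = 12
Step 5: 0.42 mL + 4550 μL = 4.97 mL total → factor 4.97/0.42 = 11.833
Overall dilution factor = 7.2727 × 10.286 × 31.833 × 12 × 11.833 = 3.3814 × 10^5
Final = 2.40 mM / 3.3814 × 10^5 = 7.098 × 10^-6 mM = 7.10 nM

7.10 nM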